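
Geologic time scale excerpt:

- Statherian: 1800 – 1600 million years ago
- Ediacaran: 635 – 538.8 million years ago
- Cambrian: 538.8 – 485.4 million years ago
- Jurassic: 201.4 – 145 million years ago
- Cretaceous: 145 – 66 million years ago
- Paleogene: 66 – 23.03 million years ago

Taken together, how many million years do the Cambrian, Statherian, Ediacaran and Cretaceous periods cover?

428.6 million years

Each duration: Cambrian = 53.4; Statherian = 200; Ediacaran = 96.2; Cretaceous = 79.
Sum: 53.4 + 200 + 96.2 + 79 = 428.6 Myr.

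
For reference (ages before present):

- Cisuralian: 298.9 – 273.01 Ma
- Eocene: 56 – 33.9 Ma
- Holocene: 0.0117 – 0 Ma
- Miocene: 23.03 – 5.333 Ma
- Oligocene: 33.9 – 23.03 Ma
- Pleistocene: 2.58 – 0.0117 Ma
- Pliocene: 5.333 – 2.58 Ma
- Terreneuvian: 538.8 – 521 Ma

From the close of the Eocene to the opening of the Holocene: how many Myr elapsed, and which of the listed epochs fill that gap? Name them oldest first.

33.8883 million years; Oligocene, Miocene, Pliocene, Pleistocene

The Eocene closes at 33.9 Ma and the Holocene opens at 0.0117 Ma, so the interval is 33.9 − 0.0117 = 33.8883 Myr.
An epoch fits inside if it starts at or after 33.9 Ma and ends at or before 0.0117 Ma; oldest first that gives Oligocene, Miocene, Pliocene, Pleistocene.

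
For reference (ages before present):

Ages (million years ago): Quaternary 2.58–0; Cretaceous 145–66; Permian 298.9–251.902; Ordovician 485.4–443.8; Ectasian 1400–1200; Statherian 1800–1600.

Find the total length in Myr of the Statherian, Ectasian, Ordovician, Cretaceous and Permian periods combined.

567.598 million years

Each duration: Statherian = 200; Ectasian = 200; Ordovician = 41.6; Cretaceous = 79; Permian = 46.998.
Sum: 200 + 200 + 41.6 + 79 + 46.998 = 567.598 Myr.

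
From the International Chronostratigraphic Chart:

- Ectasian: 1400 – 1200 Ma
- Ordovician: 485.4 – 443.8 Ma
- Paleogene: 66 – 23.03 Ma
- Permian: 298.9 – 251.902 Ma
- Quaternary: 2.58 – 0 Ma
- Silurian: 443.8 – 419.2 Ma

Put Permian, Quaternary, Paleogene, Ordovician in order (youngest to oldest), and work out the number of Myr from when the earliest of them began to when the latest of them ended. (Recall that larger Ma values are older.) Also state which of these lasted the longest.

Quaternary, Paleogene, Permian, Ordovician; total span 485.4 Myr; longest is Permian

Start ages (Ma): Ordovician 485.4, Permian 298.9, Paleogene 66, Quaternary 2.58.
Ordered youngest to oldest: Quaternary, Paleogene, Permian, Ordovician.
Span = 485.4 − 0 = 485.4 Myr.
Durations: Ordovician 41.6, Permian 46.998, Quaternary 2.58, Paleogene 42.97 → longest is Permian (46.998 Myr).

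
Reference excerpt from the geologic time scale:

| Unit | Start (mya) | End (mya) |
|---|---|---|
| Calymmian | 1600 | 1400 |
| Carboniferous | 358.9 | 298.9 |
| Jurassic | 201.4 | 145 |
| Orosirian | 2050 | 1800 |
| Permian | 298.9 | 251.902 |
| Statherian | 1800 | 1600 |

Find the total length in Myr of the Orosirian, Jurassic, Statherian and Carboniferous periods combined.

566.4 million years

Each duration: Orosirian = 250; Jurassic = 56.4; Statherian = 200; Carboniferous = 60.
Sum: 250 + 56.4 + 200 + 60 = 566.4 Myr.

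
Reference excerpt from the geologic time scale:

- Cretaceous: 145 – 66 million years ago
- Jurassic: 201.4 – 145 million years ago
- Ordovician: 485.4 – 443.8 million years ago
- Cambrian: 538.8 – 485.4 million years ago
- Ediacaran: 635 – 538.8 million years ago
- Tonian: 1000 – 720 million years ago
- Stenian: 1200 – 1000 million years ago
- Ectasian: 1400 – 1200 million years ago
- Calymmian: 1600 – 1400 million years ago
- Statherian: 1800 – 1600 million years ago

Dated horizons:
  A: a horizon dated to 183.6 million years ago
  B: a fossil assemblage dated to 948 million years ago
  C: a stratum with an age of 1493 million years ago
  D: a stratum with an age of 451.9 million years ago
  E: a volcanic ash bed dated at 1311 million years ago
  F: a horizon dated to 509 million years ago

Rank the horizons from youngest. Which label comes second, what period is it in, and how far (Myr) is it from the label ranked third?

Sorted youngest-first by Ma: A (183.6), D (451.9), F (509), B (948), E (1311), C (1493).
The second youngest is D at 451.9 Ma, which lies in 485.4–443.8 Ma: the Ordovician.
The third youngest is F at 509 Ma; separation = |451.9 − 509| = 57.1 Myr.

D, in the Ordovician; 57.1 million years to F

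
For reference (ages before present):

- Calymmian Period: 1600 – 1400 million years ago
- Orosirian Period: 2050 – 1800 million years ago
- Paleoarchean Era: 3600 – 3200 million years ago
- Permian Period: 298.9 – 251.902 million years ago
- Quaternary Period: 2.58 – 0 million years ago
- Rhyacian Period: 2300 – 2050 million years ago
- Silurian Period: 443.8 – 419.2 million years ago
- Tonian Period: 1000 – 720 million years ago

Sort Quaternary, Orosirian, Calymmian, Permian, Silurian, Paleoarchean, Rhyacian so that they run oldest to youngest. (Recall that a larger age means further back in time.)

Paleoarchean, then Rhyacian, then Orosirian, then Calymmian, then Silurian, then Permian, then Quaternary

Sorting by start age (descending Ma, since larger Ma = older): Paleoarchean began 3600, Rhyacian began 2300, Orosirian began 2050, Calymmian began 1600, Silurian began 443.8, Permian began 298.9, Quaternary began 2.58.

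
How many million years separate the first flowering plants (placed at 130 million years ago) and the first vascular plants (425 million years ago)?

295 million years

425 − 130 = 295 million years.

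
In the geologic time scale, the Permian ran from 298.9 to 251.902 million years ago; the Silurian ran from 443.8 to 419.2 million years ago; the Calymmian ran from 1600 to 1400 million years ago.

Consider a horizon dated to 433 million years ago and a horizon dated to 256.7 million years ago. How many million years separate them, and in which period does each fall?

Elapsed time: 433 − 256.7 = 176.3 Myr.
433 Ma lies within 443.8–419.2 Ma: Silurian.
256.7 Ma lies within 298.9–251.902 Ma: Permian.

176.3 million years apart; the first in the Silurian, the second in the Permian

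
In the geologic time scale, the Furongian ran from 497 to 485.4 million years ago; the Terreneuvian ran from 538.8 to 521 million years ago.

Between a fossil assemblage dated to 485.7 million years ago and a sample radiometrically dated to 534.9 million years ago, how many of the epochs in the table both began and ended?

Checking each listed span, none has both start < 534.9 Ma and end > 485.7 Ma — every epoch straddles one of the two dates or lies outside them — so the count is 0.

0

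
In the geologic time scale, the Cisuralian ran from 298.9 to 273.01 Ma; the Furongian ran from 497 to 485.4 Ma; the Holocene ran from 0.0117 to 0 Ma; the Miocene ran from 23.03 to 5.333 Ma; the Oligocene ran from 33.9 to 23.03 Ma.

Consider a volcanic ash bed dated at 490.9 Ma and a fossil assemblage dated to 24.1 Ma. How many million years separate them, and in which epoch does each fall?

466.8 million years apart; the first in the Furongian, the second in the Oligocene

Elapsed time: 490.9 − 24.1 = 466.8 Myr.
490.9 Ma lies within 497–485.4 Ma: Furongian.
24.1 Ma lies within 33.9–23.03 Ma: Oligocene.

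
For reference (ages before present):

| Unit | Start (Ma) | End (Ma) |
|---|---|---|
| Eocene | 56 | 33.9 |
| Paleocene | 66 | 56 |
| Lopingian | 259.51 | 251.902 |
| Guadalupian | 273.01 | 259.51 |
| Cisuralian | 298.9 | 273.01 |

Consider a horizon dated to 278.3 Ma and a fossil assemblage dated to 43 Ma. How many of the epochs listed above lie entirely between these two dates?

The older date is 278.3 Ma and the younger is 43 Ma.
Epochs with start < 278.3 and end > 43 Ma: Guadalupian (273.01–259.51), Lopingian (259.51–251.902), Paleocene (66–56).
That is 3 complete epochs.

3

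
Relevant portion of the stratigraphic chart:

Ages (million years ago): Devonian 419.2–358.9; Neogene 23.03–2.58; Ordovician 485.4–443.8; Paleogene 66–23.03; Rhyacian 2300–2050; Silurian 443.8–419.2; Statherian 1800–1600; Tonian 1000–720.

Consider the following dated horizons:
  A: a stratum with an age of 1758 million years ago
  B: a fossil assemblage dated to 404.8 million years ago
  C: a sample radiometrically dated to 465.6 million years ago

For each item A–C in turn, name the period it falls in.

Match each age against the start–end ranges in the excerpt: A = 1758 Ma → Statherian (1800–1600); B = 404.8 Ma → Devonian (419.2–358.9); C = 465.6 Ma → Ordovician (485.4–443.8).

A — Statherian; B — Devonian; C — Ordovician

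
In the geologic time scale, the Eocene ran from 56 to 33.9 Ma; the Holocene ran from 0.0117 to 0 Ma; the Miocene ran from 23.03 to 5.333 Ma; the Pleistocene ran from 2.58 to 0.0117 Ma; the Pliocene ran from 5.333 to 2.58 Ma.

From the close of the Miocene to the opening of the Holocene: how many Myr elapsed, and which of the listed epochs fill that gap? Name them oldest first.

End of Miocene = 5.333 Ma; start of Holocene = 0.0117 Ma.
Gap = 5.333 − 0.0117 = 5.3213 Myr.
Epochs wholly inside 5.333–0.0117 Ma: Pliocene (5.333–2.58), Pleistocene (2.58–0.0117).

5.3213 million years; Pliocene, Pleistocene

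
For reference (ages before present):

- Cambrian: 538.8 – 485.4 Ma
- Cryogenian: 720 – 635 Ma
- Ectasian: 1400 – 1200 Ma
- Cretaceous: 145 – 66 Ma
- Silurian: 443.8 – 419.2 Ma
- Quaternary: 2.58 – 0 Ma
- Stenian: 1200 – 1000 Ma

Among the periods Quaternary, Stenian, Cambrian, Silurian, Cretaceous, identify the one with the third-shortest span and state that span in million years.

Cambrian, 53.4 million years

Start − end for each: Quaternary 2.58 − 0 = 2.58; Stenian 1200 − 1000 = 200; Cambrian 538.8 − 485.4 = 53.4; Silurian 443.8 − 419.2 = 24.6; Cretaceous 145 − 66 = 79.
Ranking these from shortest: Quaternary < Silurian < Cambrian < Cretaceous < Stenian.
Position 3 in that ranking is Cambrian, which lasted 53.4 Myr.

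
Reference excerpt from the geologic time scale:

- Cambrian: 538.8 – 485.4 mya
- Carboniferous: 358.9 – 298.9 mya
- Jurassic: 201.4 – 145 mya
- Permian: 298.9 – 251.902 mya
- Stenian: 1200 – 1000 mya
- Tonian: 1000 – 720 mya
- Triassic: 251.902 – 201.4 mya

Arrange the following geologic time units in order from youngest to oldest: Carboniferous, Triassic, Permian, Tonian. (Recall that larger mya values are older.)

The oldest of these is Tonian (starts 1000 Ma) and the youngest is Triassic (ends 201.4 Ma).
In between, by decreasing start age: Carboniferous (358.9), Permian (298.9).
Listing youngest first means reversing that sequence.

Triassic → Permian → Carboniferous → Tonian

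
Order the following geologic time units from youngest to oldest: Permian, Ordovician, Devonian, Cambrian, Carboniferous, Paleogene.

Group by era (each group listed oldest first) — Paleozoic: Cambrian, Ordovician, Devonian, Carboniferous, Permian; Cenozoic: Paleogene. The eras run Paleozoic → Mesozoic → Cenozoic. Concatenating the groups in that era order and then reversing gives youngest to oldest.

Paleogene, then Permian, then Carboniferous, then Devonian, then Ordovician, then Cambrian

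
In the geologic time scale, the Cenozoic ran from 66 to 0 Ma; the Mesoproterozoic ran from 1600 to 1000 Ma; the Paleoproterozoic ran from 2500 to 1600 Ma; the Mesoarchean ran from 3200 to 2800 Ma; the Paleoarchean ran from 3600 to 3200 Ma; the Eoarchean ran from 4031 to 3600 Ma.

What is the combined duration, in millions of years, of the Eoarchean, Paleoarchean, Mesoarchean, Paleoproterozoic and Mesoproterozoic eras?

2731 million years

Duration is start − end for each: (4031 − 3600) + (3600 − 3200) + (3200 − 2800) + (2500 − 1600) + (1600 − 1000).
That is 431 + 400 + 400 + 900 + 600, which totals 2731 million years.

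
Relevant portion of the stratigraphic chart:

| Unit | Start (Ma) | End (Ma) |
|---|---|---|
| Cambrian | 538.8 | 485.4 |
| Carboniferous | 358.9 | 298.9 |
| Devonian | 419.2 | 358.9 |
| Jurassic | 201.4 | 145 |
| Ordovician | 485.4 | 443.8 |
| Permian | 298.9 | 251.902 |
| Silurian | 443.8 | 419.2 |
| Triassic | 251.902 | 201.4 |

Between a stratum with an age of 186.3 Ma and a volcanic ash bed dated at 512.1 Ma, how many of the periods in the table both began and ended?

The older date is 512.1 Ma and the younger is 186.3 Ma.
Periods with start < 512.1 and end > 186.3 Ma: Ordovician (485.4–443.8), Silurian (443.8–419.2), Devonian (419.2–358.9), Carboniferous (358.9–298.9), Permian (298.9–251.902), Triassic (251.902–201.4).
That is 6 complete periods.

6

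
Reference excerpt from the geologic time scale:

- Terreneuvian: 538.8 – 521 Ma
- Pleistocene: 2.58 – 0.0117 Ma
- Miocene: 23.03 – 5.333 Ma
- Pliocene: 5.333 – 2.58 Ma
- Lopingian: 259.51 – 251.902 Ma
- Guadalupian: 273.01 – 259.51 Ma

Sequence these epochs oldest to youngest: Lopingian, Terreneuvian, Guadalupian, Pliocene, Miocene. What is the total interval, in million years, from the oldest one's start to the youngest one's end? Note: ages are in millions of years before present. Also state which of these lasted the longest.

Start ages (Ma): Terreneuvian 538.8, Guadalupian 273.01, Lopingian 259.51, Miocene 23.03, Pliocene 5.333.
Ordered oldest to youngest: Terreneuvian, Guadalupian, Lopingian, Miocene, Pliocene.
Span = 538.8 − 2.58 = 536.22 Myr.
Durations: Terreneuvian 17.8, Miocene 17.697, Lopingian 7.608, Pliocene 2.753, Guadalupian 13.5 → longest is Terreneuvian (17.8 Myr).

Terreneuvian → Guadalupian → Lopingian → Miocene → Pliocene; total span 536.22 Myr; longest is Terreneuvian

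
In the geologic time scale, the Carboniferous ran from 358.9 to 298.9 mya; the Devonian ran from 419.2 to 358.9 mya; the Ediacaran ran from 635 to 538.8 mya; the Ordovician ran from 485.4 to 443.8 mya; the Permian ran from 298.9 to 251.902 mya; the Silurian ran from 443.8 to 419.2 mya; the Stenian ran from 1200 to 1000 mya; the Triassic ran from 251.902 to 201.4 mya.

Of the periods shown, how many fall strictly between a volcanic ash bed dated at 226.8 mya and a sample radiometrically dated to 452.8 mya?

4

The older date is 452.8 Ma and the younger is 226.8 Ma.
Periods with start < 452.8 and end > 226.8 Ma: Silurian (443.8–419.2), Devonian (419.2–358.9), Carboniferous (358.9–298.9), Permian (298.9–251.902).
That is 4 complete periods.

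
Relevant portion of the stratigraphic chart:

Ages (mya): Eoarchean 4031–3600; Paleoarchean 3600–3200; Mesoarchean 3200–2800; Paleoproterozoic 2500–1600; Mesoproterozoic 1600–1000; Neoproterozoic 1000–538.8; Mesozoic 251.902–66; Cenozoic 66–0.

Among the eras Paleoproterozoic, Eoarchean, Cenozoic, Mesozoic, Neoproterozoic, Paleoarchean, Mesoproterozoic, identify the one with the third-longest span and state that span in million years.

Neoproterozoic, 461.2 million years

Start − end for each: Paleoproterozoic 2500 − 1600 = 900; Eoarchean 4031 − 3600 = 431; Cenozoic 66 − 0 = 66; Mesozoic 251.902 − 66 = 185.902; Neoproterozoic 1000 − 538.8 = 461.2; Paleoarchean 3600 − 3200 = 400; Mesoproterozoic 1600 − 1000 = 600.
Ranking these from longest: Paleoproterozoic > Mesoproterozoic > Neoproterozoic > Eoarchean > Paleoarchean > Mesozoic > Cenozoic.
Position 3 in that ranking is Neoproterozoic, which lasted 461.2 Myr.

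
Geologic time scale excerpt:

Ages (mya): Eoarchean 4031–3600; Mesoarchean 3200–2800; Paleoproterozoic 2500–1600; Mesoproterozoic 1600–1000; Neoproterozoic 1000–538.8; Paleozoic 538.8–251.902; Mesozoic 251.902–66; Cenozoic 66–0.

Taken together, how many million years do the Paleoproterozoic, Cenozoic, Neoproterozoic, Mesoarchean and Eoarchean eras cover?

2258.2 million years

Duration is start − end for each: (2500 − 1600) + (66 − 0) + (1000 − 538.8) + (3200 − 2800) + (4031 − 3600).
That is 900 + 66 + 461.2 + 400 + 431, which totals 2258.2 million years.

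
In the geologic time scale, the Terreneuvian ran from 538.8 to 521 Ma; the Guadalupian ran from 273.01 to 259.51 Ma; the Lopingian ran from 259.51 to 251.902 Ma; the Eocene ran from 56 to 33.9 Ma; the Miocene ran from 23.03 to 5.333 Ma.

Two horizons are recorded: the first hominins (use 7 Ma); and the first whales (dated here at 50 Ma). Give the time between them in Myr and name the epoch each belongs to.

Elapsed time: 50 − 7 = 43 Myr.
7 Ma lies within 23.03–5.333 Ma: Miocene.
50 Ma lies within 56–33.9 Ma: Eocene.

43 million years apart; the first in the Miocene, the second in the Eocene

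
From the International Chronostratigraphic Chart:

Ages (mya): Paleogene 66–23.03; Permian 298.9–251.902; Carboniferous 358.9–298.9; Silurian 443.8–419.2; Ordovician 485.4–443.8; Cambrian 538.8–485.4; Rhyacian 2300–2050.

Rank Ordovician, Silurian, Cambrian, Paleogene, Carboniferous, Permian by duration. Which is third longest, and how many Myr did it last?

Start − end for each: Ordovician 485.4 − 443.8 = 41.6; Silurian 443.8 − 419.2 = 24.6; Cambrian 538.8 − 485.4 = 53.4; Paleogene 66 − 23.03 = 42.97; Carboniferous 358.9 − 298.9 = 60; Permian 298.9 − 251.902 = 46.998.
Ranking these from longest: Carboniferous > Cambrian > Permian > Paleogene > Ordovician > Silurian.
Position 3 in that ranking is Permian, which lasted 46.998 Myr.

Permian, 46.998 million years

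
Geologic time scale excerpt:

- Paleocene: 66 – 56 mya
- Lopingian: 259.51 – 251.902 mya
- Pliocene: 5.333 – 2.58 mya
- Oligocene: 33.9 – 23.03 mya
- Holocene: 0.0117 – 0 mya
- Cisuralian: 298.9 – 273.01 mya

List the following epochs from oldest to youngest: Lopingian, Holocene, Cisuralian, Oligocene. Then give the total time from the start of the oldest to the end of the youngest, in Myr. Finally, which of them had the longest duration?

Start ages (Ma): Cisuralian 298.9, Lopingian 259.51, Oligocene 33.9, Holocene 0.0117.
Ordered oldest to youngest: Cisuralian, Lopingian, Oligocene, Holocene.
Span = 298.9 − 0 = 298.9 Myr.
Durations: Cisuralian 25.89, Holocene 0.0117, Lopingian 7.608, Oligocene 10.87 → longest is Cisuralian (25.89 Myr).

Cisuralian → Lopingian → Oligocene → Holocene; total span 298.9 Myr; longest is Cisuralian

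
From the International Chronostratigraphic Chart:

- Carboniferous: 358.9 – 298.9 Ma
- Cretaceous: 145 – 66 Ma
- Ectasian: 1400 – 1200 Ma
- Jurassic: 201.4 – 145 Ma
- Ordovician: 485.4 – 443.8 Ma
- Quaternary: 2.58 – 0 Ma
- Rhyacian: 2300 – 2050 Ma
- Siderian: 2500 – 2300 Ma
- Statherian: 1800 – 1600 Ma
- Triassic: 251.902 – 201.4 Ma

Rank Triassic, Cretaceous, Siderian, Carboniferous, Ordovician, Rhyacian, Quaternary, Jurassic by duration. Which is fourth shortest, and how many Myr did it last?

Start − end for each: Triassic 251.902 − 201.4 = 50.502; Cretaceous 145 − 66 = 79; Siderian 2500 − 2300 = 200; Carboniferous 358.9 − 298.9 = 60; Ordovician 485.4 − 443.8 = 41.6; Rhyacian 2300 − 2050 = 250; Quaternary 2.58 − 0 = 2.58; Jurassic 201.4 − 145 = 56.4.
Ranking these from shortest: Quaternary < Ordovician < Triassic < Jurassic < Carboniferous < Cretaceous < Siderian < Rhyacian.
Position 4 in that ranking is Jurassic, which lasted 56.4 Myr.

Jurassic, 56.4 million years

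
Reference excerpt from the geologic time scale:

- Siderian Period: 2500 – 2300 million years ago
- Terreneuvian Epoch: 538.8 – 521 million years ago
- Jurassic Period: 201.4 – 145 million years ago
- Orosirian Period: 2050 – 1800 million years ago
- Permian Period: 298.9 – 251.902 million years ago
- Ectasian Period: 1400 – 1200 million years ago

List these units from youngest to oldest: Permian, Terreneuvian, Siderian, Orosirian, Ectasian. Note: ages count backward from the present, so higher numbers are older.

Permian → Terreneuvian → Ectasian → Orosirian → Siderian

Read off each span (Ma): Permian 298.9–251.902; Terreneuvian 538.8–521; Siderian 2500–2300; Orosirian 2050–1800; Ectasian 1400–1200.
Larger Ma is older, so oldest→youngest is Siderian, Orosirian, Ectasian, Terreneuvian, Permian; reverse it for youngest→oldest.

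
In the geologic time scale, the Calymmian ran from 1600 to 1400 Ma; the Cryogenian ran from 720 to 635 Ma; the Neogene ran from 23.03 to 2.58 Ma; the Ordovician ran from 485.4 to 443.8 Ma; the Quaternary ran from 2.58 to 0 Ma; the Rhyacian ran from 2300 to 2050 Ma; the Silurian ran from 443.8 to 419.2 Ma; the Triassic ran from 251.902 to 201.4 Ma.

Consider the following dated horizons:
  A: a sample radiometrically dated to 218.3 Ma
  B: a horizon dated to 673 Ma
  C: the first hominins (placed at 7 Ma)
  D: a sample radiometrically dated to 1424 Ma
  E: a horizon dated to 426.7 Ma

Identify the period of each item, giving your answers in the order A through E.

A: 218.3 Ma lies in 251.902–201.4 Ma, so Triassic.
B: 673 Ma lies in 720–635 Ma, so Cryogenian.
C: 7 Ma lies in 23.03–2.58 Ma, so Neogene.
D: 1424 Ma lies in 1600–1400 Ma, so Calymmian.
E: 426.7 Ma lies in 443.8–419.2 Ma, so Silurian.

A — Triassic; B — Cryogenian; C — Neogene; D — Calymmian; E — Silurian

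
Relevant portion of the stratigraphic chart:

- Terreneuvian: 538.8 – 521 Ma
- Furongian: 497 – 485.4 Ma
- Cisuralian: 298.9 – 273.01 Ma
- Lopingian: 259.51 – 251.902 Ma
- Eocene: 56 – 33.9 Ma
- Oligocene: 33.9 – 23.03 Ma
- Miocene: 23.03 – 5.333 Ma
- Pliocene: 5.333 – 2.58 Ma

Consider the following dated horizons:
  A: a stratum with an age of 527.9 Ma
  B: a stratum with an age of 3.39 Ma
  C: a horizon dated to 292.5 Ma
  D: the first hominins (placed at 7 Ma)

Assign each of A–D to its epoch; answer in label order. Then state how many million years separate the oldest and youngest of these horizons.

A — Terreneuvian; B — Pliocene; C — Cisuralian; D — Miocene; span 524.51 million years

Match each age against the start–end ranges in the excerpt: A = 527.9 Ma → Terreneuvian (538.8–521); B = 3.39 Ma → Pliocene (5.333–2.58); C = 292.5 Ma → Cisuralian (298.9–273.01); D = 7 Ma → Miocene (23.03–5.333).
The largest age is 527.9 Ma and the smallest is 3.39 Ma; their difference is 524.51 Myr.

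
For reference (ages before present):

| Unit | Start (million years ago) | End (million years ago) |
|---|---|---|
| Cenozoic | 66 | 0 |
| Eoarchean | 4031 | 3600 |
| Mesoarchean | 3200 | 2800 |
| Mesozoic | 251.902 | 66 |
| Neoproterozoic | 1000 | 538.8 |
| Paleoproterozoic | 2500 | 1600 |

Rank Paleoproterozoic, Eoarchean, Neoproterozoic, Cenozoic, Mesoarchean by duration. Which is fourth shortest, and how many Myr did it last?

Durations: Paleoproterozoic 900; Eoarchean 431; Neoproterozoic 461.2; Cenozoic 66; Mesoarchean 400 Myr.
Sorted shortest-first: Cenozoic (66), Mesoarchean (400), Eoarchean (431), Neoproterozoic (461.2), Paleoproterozoic (900).
The fourth shortest is Neoproterozoic at 461.2 Myr.

Neoproterozoic, 461.2 million years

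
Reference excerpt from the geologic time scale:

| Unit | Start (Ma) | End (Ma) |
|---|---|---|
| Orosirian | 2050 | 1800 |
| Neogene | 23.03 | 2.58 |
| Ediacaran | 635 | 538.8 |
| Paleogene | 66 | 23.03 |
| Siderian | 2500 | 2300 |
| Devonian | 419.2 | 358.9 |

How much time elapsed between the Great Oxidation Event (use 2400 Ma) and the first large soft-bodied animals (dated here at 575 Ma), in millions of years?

2400 − 575 = 1825 million years.

1825 million years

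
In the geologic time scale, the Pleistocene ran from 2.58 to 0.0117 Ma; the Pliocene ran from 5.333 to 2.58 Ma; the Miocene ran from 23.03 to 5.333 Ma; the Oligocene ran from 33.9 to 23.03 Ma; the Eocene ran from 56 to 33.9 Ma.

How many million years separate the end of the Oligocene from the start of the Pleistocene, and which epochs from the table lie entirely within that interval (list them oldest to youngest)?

End of Oligocene = 23.03 Ma; start of Pleistocene = 2.58 Ma.
Gap = 23.03 − 2.58 = 20.45 Myr.
Epochs wholly inside 23.03–2.58 Ma: Miocene (23.03–5.333), Pliocene (5.333–2.58).

20.45 million years; Miocene, Pliocene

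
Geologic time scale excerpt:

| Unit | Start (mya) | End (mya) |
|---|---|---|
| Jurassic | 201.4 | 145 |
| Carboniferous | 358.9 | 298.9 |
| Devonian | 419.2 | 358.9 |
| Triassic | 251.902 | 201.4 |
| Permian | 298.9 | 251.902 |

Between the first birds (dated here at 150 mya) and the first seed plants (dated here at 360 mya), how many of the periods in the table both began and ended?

3

The older date is 360 Ma and the younger is 150 Ma.
Periods with start < 360 and end > 150 Ma: Carboniferous (358.9–298.9), Permian (298.9–251.902), Triassic (251.902–201.4).
That is 3 complete periods.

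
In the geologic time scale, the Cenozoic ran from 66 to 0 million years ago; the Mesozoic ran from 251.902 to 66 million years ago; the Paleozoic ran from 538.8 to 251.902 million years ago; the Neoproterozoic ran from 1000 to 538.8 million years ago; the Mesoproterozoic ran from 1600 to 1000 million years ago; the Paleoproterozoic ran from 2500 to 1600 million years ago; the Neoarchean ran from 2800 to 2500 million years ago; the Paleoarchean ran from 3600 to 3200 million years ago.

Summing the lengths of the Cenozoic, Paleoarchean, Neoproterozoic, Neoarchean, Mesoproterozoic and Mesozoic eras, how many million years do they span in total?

Duration is start − end for each: (66 − 0) + (3600 − 3200) + (1000 − 538.8) + (2800 − 2500) + (1600 − 1000) + (251.902 − 66).
That is 66 + 400 + 461.2 + 300 + 600 + 185.902, which totals 2013.102 million years.

2013.102 million years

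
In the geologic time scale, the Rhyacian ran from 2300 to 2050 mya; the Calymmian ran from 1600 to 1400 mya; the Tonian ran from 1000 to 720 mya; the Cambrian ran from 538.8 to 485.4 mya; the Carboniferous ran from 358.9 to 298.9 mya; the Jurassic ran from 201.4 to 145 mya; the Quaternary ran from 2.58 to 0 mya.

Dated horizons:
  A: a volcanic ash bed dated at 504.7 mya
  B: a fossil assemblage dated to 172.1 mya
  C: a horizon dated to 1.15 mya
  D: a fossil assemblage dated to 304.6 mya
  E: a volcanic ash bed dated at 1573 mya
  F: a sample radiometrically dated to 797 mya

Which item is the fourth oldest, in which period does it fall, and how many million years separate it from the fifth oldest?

D, in the Carboniferous; 132.5 million years to B

Sorted oldest-first by Ma: E (1573), F (797), A (504.7), D (304.6), B (172.1), C (1.15).
The fourth oldest is D at 304.6 Ma, which lies in 358.9–298.9 Ma: the Carboniferous.
The fifth oldest is B at 172.1 Ma; separation = |304.6 − 172.1| = 132.5 Myr.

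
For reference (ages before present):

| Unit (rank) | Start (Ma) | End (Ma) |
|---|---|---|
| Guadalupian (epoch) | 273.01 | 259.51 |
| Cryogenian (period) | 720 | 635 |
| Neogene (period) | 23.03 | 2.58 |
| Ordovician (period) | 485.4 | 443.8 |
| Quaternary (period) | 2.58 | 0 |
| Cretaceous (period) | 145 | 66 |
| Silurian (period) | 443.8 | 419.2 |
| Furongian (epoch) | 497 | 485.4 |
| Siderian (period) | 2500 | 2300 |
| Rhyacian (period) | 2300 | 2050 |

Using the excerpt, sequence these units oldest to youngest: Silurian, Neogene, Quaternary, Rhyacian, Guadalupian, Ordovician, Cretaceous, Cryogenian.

Rhyacian, Cryogenian, Ordovician, Silurian, Guadalupian, Cretaceous, Neogene, Quaternary

The oldest of these is Rhyacian (starts 2300 Ma) and the youngest is Quaternary (ends 0 Ma).
In between, by decreasing start age: Cryogenian (720), Ordovician (485.4), Silurian (443.8), Guadalupian (273.01), Cretaceous (145), Neogene (23.03).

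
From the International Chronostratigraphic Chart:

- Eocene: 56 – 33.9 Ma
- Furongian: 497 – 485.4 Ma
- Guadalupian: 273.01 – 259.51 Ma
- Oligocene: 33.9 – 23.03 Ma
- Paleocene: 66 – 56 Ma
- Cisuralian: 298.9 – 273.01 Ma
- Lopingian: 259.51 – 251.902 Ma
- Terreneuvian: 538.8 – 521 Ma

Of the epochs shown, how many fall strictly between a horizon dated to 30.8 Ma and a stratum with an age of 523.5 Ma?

6

The older date is 523.5 Ma and the younger is 30.8 Ma.
Epochs with start < 523.5 and end > 30.8 Ma: Furongian (497–485.4), Cisuralian (298.9–273.01), Guadalupian (273.01–259.51), Lopingian (259.51–251.902), Paleocene (66–56), Eocene (56–33.9).
That is 6 complete epochs.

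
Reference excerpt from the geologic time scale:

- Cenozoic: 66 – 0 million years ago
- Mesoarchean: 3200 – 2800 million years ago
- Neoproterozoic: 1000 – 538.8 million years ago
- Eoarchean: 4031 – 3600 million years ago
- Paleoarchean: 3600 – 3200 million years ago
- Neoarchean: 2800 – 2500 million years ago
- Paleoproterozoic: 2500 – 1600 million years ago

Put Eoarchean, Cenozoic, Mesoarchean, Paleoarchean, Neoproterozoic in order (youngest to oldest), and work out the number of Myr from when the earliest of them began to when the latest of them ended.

Cenozoic, Neoproterozoic, Mesoarchean, Paleoarchean, Eoarchean; total span 4031 Myr

From the excerpt: Eoarchean 4031–3600; Cenozoic 66–0; Mesoarchean 3200–2800; Paleoarchean 3600–3200; Neoproterozoic 1000–538.8 (Ma).
Larger Ma is earlier, so the oldest is Eoarchean and the youngest is Cenozoic; youngest to oldest: Cenozoic, Neoproterozoic, Mesoarchean, Paleoarchean, Eoarchean.
Oldest start 4031 minus youngest end 0 gives 4031 Myr overall.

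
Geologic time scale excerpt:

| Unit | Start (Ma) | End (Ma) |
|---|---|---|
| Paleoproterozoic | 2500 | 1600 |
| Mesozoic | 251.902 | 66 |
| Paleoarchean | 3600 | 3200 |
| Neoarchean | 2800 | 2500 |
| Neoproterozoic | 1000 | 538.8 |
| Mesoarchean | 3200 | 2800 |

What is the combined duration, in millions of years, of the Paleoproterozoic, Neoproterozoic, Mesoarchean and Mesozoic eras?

1947.102 million years

Each duration: Paleoproterozoic = 900; Neoproterozoic = 461.2; Mesoarchean = 400; Mesozoic = 185.902.
Sum: 900 + 461.2 + 400 + 185.902 = 1947.102 Myr.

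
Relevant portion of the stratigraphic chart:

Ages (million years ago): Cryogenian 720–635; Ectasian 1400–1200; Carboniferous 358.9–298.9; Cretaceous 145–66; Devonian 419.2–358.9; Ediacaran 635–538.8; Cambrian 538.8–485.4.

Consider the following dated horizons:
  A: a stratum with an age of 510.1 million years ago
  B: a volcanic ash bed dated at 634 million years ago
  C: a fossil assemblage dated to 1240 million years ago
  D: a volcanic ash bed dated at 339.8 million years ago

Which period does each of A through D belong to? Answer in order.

Match each age against the start–end ranges in the excerpt: A = 510.1 Ma → Cambrian (538.8–485.4); B = 634 Ma → Ediacaran (635–538.8); C = 1240 Ma → Ectasian (1400–1200); D = 339.8 Ma → Carboniferous (358.9–298.9).

A — Cambrian; B — Ediacaran; C — Ectasian; D — Carboniferous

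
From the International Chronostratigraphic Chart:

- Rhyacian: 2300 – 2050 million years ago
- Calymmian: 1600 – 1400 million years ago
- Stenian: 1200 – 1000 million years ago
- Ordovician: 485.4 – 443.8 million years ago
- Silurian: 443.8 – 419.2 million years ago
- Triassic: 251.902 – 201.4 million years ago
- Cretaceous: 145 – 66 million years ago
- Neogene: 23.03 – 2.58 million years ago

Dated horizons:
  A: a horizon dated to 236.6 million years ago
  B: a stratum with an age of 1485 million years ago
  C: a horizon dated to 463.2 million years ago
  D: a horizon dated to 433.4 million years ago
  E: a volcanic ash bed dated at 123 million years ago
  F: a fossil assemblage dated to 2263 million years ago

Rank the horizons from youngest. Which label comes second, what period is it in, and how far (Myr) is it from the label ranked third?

A, in the Triassic; 196.8 million years to D

Smaller Ma means younger, so youngest first: E 123 < A 236.6 < D 433.4 < C 463.2 < B 1485 < F 2263.
Counting 2 along gives A (236.6 Ma); the excerpt puts that inside the Triassic, 251.902–201.4 Ma.
Next in line is D (433.4 Ma), and 433.4 − 236.6 = 196.8 Myr.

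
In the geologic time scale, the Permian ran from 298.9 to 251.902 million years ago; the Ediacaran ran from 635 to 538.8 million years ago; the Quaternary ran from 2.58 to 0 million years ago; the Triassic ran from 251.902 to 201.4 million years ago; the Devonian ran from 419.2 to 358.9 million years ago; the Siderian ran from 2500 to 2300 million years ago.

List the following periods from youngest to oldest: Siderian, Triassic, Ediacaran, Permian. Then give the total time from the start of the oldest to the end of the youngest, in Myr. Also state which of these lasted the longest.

Start ages (Ma): Siderian 2500, Ediacaran 635, Permian 298.9, Triassic 251.902.
Ordered youngest to oldest: Triassic, Permian, Ediacaran, Siderian.
Span = 2500 − 201.4 = 2298.6 Myr.
Durations: Permian 46.998, Triassic 50.502, Ediacaran 96.2, Siderian 200 → longest is Siderian (200 Myr).

Triassic, Permian, Ediacaran, Siderian; total span 2298.6 Myr; longest is Siderian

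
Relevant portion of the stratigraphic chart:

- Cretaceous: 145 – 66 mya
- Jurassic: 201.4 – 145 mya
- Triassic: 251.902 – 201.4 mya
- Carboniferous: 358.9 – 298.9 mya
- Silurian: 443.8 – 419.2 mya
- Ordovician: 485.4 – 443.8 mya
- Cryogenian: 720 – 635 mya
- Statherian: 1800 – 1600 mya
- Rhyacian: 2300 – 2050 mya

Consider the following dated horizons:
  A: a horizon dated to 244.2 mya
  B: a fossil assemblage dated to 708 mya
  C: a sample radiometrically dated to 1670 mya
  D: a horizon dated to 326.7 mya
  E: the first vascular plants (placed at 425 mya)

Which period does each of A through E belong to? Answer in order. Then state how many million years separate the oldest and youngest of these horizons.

A — Triassic; B — Cryogenian; C — Statherian; D — Carboniferous; E — Silurian; span 1425.8 million years

Match each age against the start–end ranges in the excerpt: A = 244.2 Ma → Triassic (251.902–201.4); B = 708 Ma → Cryogenian (720–635); C = 1670 Ma → Statherian (1800–1600); D = 326.7 Ma → Carboniferous (358.9–298.9); E = 425 Ma → Silurian (443.8–419.2).
The largest age is 1670 Ma and the smallest is 244.2 Ma; their difference is 1425.8 Myr.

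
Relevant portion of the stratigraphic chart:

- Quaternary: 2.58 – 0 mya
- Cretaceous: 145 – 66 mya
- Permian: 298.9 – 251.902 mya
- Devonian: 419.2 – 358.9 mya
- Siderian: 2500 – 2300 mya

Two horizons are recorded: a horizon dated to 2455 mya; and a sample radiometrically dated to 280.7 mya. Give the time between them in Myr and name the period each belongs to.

Elapsed time: 2455 − 280.7 = 2174.3 Myr.
2455 Ma lies within 2500–2300 Ma: Siderian.
280.7 Ma lies within 298.9–251.902 Ma: Permian.

2174.3 million years apart; the first in the Siderian, the second in the Permian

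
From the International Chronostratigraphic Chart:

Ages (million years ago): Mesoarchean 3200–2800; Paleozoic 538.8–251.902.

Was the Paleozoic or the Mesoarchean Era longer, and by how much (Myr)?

Mesoarchean, by 113.102 million years

Paleozoic: 538.8 − 251.902 = 286.898 Myr.
Mesoarchean: 3200 − 2800 = 400 Myr.
Difference: 400 − 286.898 = 113.102 Myr, so the Mesoarchean was longer.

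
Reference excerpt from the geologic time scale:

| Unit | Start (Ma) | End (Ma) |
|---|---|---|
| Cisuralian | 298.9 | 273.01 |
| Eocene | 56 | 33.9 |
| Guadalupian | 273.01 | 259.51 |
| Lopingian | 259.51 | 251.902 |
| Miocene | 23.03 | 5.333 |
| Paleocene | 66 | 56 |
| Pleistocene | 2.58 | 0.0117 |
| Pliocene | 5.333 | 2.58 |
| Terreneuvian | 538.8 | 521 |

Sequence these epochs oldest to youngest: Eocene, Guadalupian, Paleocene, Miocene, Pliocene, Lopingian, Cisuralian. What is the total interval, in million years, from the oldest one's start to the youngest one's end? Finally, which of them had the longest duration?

Cisuralian, Guadalupian, Lopingian, Paleocene, Eocene, Miocene, Pliocene; total span 296.32 Myr; longest is Cisuralian

Start ages (Ma): Cisuralian 298.9, Guadalupian 273.01, Lopingian 259.51, Paleocene 66, Eocene 56, Miocene 23.03, Pliocene 5.333.
Ordered oldest to youngest: Cisuralian, Guadalupian, Lopingian, Paleocene, Eocene, Miocene, Pliocene.
Span = 298.9 − 2.58 = 296.32 Myr.
Durations: Lopingian 7.608, Eocene 22.1, Miocene 17.697, Cisuralian 25.89, Pliocene 2.753, Paleocene 10, Guadalupian 13.5 → longest is Cisuralian (25.89 Myr).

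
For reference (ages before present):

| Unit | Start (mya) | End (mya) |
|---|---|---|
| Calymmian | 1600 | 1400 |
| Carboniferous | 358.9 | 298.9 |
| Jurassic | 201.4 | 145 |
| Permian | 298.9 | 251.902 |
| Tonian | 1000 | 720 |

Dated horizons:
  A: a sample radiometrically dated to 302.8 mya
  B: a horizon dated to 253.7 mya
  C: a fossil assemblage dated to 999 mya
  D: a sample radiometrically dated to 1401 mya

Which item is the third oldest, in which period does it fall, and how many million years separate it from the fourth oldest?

A, in the Carboniferous; 49.1 million years to B

Larger Ma means older, so oldest first: D 1401 > C 999 > A 302.8 > B 253.7.
Counting 3 along gives A (302.8 Ma); the excerpt puts that inside the Carboniferous, 358.9–298.9 Ma.
Next in line is B (253.7 Ma), and 302.8 − 253.7 = 49.1 Myr.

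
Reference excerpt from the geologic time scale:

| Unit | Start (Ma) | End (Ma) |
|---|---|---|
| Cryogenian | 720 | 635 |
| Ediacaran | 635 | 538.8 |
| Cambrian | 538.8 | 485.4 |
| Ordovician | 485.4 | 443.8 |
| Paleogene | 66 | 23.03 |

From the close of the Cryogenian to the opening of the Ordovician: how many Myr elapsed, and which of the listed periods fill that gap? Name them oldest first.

149.6 million years; Ediacaran, Cambrian

End of Cryogenian = 635 Ma; start of Ordovician = 485.4 Ma.
Gap = 635 − 485.4 = 149.6 Myr.
Periods wholly inside 635–485.4 Ma: Ediacaran (635–538.8), Cambrian (538.8–485.4).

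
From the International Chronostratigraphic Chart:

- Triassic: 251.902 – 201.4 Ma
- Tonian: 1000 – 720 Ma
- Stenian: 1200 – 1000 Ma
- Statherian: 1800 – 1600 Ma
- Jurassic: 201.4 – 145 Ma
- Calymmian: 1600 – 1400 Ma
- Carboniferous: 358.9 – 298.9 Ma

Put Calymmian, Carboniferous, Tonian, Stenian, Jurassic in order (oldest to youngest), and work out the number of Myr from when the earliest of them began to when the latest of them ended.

From the excerpt: Calymmian 1600–1400; Carboniferous 358.9–298.9; Tonian 1000–720; Stenian 1200–1000; Jurassic 201.4–145 (Ma).
Larger Ma is earlier, so the oldest is Calymmian and the youngest is Jurassic; oldest to youngest: Calymmian, Stenian, Tonian, Carboniferous, Jurassic.
Oldest start 1600 minus youngest end 145 gives 1455 Myr overall.

Calymmian, Stenian, Tonian, Carboniferous, Jurassic; total span 1455 Myr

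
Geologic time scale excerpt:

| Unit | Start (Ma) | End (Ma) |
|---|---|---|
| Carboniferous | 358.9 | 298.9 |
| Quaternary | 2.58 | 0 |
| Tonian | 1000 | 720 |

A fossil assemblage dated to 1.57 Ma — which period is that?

1.57 Ma lies between 2.58 and 0 Ma, so it falls in the Quaternary.

Quaternary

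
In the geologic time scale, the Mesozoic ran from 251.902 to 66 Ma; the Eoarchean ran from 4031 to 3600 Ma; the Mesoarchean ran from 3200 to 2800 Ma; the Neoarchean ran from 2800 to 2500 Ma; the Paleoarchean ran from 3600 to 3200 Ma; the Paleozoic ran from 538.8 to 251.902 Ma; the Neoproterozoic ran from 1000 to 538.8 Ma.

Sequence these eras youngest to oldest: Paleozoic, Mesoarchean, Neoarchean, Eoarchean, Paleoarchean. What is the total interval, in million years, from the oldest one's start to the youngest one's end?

From the excerpt: Paleozoic 538.8–251.902; Mesoarchean 3200–2800; Neoarchean 2800–2500; Eoarchean 4031–3600; Paleoarchean 3600–3200 (Ma).
Larger Ma is earlier, so the oldest is Eoarchean and the youngest is Paleozoic; youngest to oldest: Paleozoic, Neoarchean, Mesoarchean, Paleoarchean, Eoarchean.
Oldest start 4031 minus youngest end 251.902 gives 3779.098 Myr overall.

Paleozoic, Neoarchean, Mesoarchean, Paleoarchean, Eoarchean; total span 3779.098 Myr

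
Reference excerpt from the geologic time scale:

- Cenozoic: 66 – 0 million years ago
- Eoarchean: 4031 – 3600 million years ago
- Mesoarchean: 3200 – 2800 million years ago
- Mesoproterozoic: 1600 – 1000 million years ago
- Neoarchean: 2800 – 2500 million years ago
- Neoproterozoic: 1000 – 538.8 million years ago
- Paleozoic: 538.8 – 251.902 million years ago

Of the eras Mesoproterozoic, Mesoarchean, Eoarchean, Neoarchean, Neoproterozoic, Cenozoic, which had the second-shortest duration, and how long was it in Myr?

Neoarchean, 300 million years

Durations: Mesoproterozoic 600; Mesoarchean 400; Eoarchean 431; Neoarchean 300; Neoproterozoic 461.2; Cenozoic 66 Myr.
Sorted shortest-first: Cenozoic (66), Neoarchean (300), Mesoarchean (400), Eoarchean (431), Neoproterozoic (461.2), Mesoproterozoic (600).
The second shortest is Neoarchean at 300 Myr.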